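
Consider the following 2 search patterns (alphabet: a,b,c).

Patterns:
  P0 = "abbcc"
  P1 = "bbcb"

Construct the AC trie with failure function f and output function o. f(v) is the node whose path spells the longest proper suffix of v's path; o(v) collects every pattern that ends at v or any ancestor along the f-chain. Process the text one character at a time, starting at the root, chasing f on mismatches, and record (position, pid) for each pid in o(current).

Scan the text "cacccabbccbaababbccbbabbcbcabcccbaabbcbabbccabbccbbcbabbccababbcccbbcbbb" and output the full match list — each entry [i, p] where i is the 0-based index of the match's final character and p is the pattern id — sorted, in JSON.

Build automaton:
Trie (insert patterns):
  n0 'ε': a→1 b→6
  n1 'a': b→2
  n2 'ab': b→3
  n3 'abb': c→4
  n4 'abbc': c→5
  n5 'abbcc': ·  ←P0
  n6 'b': b→7
  n7 'bb': c→8
  n8 'bbc': b→9
  n9 'bbcb': ·  ←P1

BFS fail/out derivation:
  fail(1) 'a': from fail(0)=0 chase 'a': 0 ⇒ 0;  out=∅∪out(0)=∅
  fail(6) 'b': from fail(0)=0 chase 'b': 0 ⇒ 0;  out=∅∪out(0)=∅
  fail(2) 'ab': from fail(1)=0 chase 'b': 0 ⇒ 6;  out=∅∪out(6)=∅
  fail(7) 'bb': from fail(6)=0 chase 'b': 0 ⇒ 6;  out=∅∪out(6)=∅
  fail(3) 'abb': from fail(2)=6 chase 'b': 6 ⇒ 7;  out=∅∪out(7)=∅
  fail(8) 'bbc': from fail(7)=6 chase 'c': 6→0 ⇒ 0;  out=∅∪out(0)=∅
  fail(4) 'abbc': from fail(3)=7 chase 'c': 7 ⇒ 8;  out=∅∪out(8)=∅
  fail(9) 'bbcb': from fail(8)=0 chase 'b': 0 ⇒ 6;  out={1}∪out(6)={1}
  fail(5) 'abbcc': from fail(4)=8 chase 'c': 8→0 ⇒ 0;  out={0}∪out(0)={0}

Text stream:
pos 0 'c': at 0
pos 1 'a': at 1
pos 2 'c': at 0 (fail-walked)
pos 3 'c': at 0
pos 4 'c': at 0
pos 5 'a': at 1
pos 6 'b': at 2
pos 7 'b': at 3
pos 8 'c': at 4
pos 9 'c': at 5  → match P0@[5:9]
pos 10 'b': at 6 (fail-walked)
pos 11 'a': at 1 (fail-walked)
pos 12 'a': at 1 (fail-walked)
pos 13 'b': at 2
pos 14 'a': at 1 (fail-walked)
pos 15 'b': at 2
pos 16 'b': at 3
pos 17 'c': at 4
pos 18 'c': at 5  → match P0@[14:18]
pos 19 'b': at 6 (fail-walked)
pos 20 'b': at 7
pos 21 'a': at 1 (fail-walked)
pos 22 'b': at 2
pos 23 'b': at 3
pos 24 'c': at 4
pos 25 'b': at 9 (fail-walked)  → match P1@[22:25]
pos 26 'c': at 0 (fail-walked)
pos 27 'a': at 1
pos 28 'b': at 2
pos 29 'c': at 0 (fail-walked)
pos 30 'c': at 0
pos 31 'c': at 0
pos 32 'b': at 6
pos 33 'a': at 1 (fail-walked)
pos 34 'a': at 1 (fail-walked)
pos 35 'b': at 2
pos 36 'b': at 3
pos 37 'c': at 4
pos 38 'b': at 9 (fail-walked)  → match P1@[35:38]
pos 39 'a': at 1 (fail-walked)
pos 40 'b': at 2
pos 41 'b': at 3
pos 42 'c': at 4
pos 43 'c': at 5  → match P0@[39:43]
pos 44 'a': at 1 (fail-walked)
pos 45 'b': at 2
pos 46 'b': at 3
pos 47 'c': at 4
pos 48 'c': at 5  → match P0@[44:48]
pos 49 'b': at 6 (fail-walked)
pos 50 'b': at 7
pos 51 'c': at 8
pos 52 'b': at 9  → match P1@[49:52]
pos 53 'a': at 1 (fail-walked)
pos 54 'b': at 2
pos 55 'b': at 3
pos 56 'c': at 4
pos 57 'c': at 5  → match P0@[53:57]
pos 58 'a': at 1 (fail-walked)
pos 59 'b': at 2
pos 60 'a': at 1 (fail-walked)
pos 61 'b': at 2
pos 62 'b': at 3
pos 63 'c': at 4
pos 64 'c': at 5  → match P0@[60:64]
pos 65 'c': at 0 (fail-walked)
pos 66 'b': at 6
pos 67 'b': at 7
pos 68 'c': at 8
pos 69 'b': at 9  → match P1@[66:69]
pos 70 'b': at 7 (fail-walked)
pos 71 'b': at 7 (fail-walked)

Result: [[9,0],[18,0],[25,1],[38,1],[43,0],[48,0],[52,1],[57,0],[64,0],[69,1]]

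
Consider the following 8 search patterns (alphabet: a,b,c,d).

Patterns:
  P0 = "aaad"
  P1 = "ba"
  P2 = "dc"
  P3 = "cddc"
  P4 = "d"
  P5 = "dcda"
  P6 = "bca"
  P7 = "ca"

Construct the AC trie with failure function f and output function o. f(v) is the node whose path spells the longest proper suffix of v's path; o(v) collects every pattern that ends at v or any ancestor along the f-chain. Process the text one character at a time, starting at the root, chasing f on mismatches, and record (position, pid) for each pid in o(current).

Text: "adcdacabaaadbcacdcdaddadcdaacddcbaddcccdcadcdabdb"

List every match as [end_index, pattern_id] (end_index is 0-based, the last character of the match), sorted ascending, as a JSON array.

Build automaton:
Trie (insert patterns):
  n0 'ε': a→1 b→5 c→9 d→7
  n1 'a': a→2
  n2 'aa': a→3
  n3 'aaa': d→4
  n4 'aaad': ·  [P0 ends]
  n5 'b': a→6 c→15
  n6 'ba': ·  [P1 ends]
  n7 'd': c→8  [P4 ends]
  n8 'dc': d→13  [P2 ends]
  n9 'c': a→17 d→10
  n10 'cd': d→11
  n11 'cdd': c→12
  n12 'cddc': ·  [P3 ends]
  n13 'dcd': a→14
  n14 'dcda': ·  [P5 ends]
  n15 'bc': a→16
  n16 'bca': ·  [P6 ends]
  n17 'ca': ·  [P7 ends]

Failure links (BFS by depth):
  n1('a'): parent n0 fail=0; on 'a' 0 → fail=0;  out ∅∪∅=∅
  n5('b'): parent n0 fail=0; on 'b' 0 → fail=0;  out ∅∪∅=∅
  n7('d'): parent n0 fail=0; on 'd' 0 → fail=0;  out {4}∪∅={4}
  n9('c'): parent n0 fail=0; on 'c' 0 → fail=0;  out ∅∪∅=∅
  n2('aa'): parent n1 fail=0; on 'a' 0 → fail=1;  out ∅∪∅=∅
  n6('ba'): parent n5 fail=0; on 'a' 0 → fail=1;  out {1}∪∅={1}
  n8('dc'): parent n7 fail=0; on 'c' 0 → fail=9;  out {2}∪∅={2}
  n10('cd'): parent n9 fail=0; on 'd' 0 → fail=7;  out ∅∪{4}={4}
  n15('bc'): parent n5 fail=0; on 'c' 0 → fail=9;  out ∅∪∅=∅
  n17('ca'): parent n9 fail=0; on 'a' 0 → fail=1;  out {7}∪∅={7}
  n3('aaa'): parent n2 fail=1; on 'a' 1 → fail=2;  out ∅∪∅=∅
  n11('cdd'): parent n10 fail=7; on 'd' 7→0 → fail=7;  out ∅∪{4}={4}
  n13('dcd'): parent n8 fail=9; on 'd' 9 → fail=10;  out ∅∪{4}={4}
  n16('bca'): parent n15 fail=9; on 'a' 9 → fail=17;  out {6}∪{7}={6,7}
  n4('aaad'): parent n3 fail=2; on 'd' 2→1→0 → fail=7;  out {0}∪{4}={0,4}
  n12('cddc'): parent n11 fail=7; on 'c' 7 → fail=8;  out {3}∪{2}={2,3}
  n14('dcda'): parent n13 fail=10; on 'a' 10→7→0 → fail=1;  out {5}∪∅={5}

Text stream:
[0] read 'a'  n0⇒n1
[1] read 'd'  n1⇒n7 (fail-walked)  → match P4@[1:1]
[2] read 'c'  n7⇒n8  → match P2@[1:2]
[3] read 'd'  n8⇒n13  → match P4@[3:3]
[4] read 'a'  n13⇒n14  → match P5@[1:4]
[5] read 'c'  n14⇒n9 (fail-walked)
[6] read 'a'  n9⇒n17  → match P7@[5:6]
[7] read 'b'  n17⇒n5 (fail-walked)
[8] read 'a'  n5⇒n6  → match P1@[7:8]
[9] read 'a'  n6⇒n2 (fail-walked)
[10] read 'a'  n2⇒n3
[11] read 'd'  n3⇒n4  → match P0@[8:11],P4@[11:11]
[12] read 'b'  n4⇒n5 (fail-walked)
[13] read 'c'  n5⇒n15
[14] read 'a'  n15⇒n16  → match P6@[12:14],P7@[13:14]
[15] read 'c'  n16⇒n9 (fail-walked)
[16] read 'd'  n9⇒n10  → match P4@[16:16]
[17] read 'c'  n10⇒n8 (fail-walked)  → match P2@[16:17]
[18] read 'd'  n8⇒n13  → match P4@[18:18]
[19] read 'a'  n13⇒n14  → match P5@[16:19]
[20] read 'd'  n14⇒n7 (fail-walked)  → match P4@[20:20]
[21] read 'd'  n7⇒n7 (fail-walked)  → match P4@[21:21]
[22] read 'a'  n7⇒n1 (fail-walked)
[23] read 'd'  n1⇒n7 (fail-walked)  → match P4@[23:23]
[24] read 'c'  n7⇒n8  → match P2@[23:24]
[25] read 'd'  n8⇒n13  → match P4@[25:25]
[26] read 'a'  n13⇒n14  → match P5@[23:26]
[27] read 'a'  n14⇒n2 (fail-walked)
[28] read 'c'  n2⇒n9 (fail-walked)
[29] read 'd'  n9⇒n10  → match P4@[29:29]
[30] read 'd'  n10⇒n11  → match P4@[30:30]
[31] read 'c'  n11⇒n12  → match P2@[30:31],P3@[28:31]
[32] read 'b'  n12⇒n5 (fail-walked)
[33] read 'a'  n5⇒n6  → match P1@[32:33]
[34] read 'd'  n6⇒n7 (fail-walked)  → match P4@[34:34]
[35] read 'd'  n7⇒n7 (fail-walked)  → match P4@[35:35]
[36] read 'c'  n7⇒n8  → match P2@[35:36]
[37] read 'c'  n8⇒n9 (fail-walked)
[38] read 'c'  n9⇒n9 (fail-walked)
[39] read 'd'  n9⇒n10  → match P4@[39:39]
[40] read 'c'  n10⇒n8 (fail-walked)  → match P2@[39:40]
[41] read 'a'  n8⇒n17 (fail-walked)  → match P7@[40:41]
[42] read 'd'  n17⇒n7 (fail-walked)  → match P4@[42:42]
[43] read 'c'  n7⇒n8  → match P2@[42:43]
[44] read 'd'  n8⇒n13  → match P4@[44:44]
[45] read 'a'  n13⇒n14  → match P5@[42:45]
[46] read 'b'  n14⇒n5 (fail-walked)
[47] read 'd'  n5⇒n7 (fail-walked)  → match P4@[47:47]
[48] read 'b'  n7⇒n5 (fail-walked)

All matches (sorted): [[1,4],[2,2],[3,4],[4,5],[6,7],[8,1],[11,0],[11,4],[14,6],[14,7],[16,4],[17,2],[18,4],[19,5],[20,4],[21,4],[23,4],[24,2],[25,4],[26,5],[29,4],[30,4],[31,2],[31,3],[33,1],[34,4],[35,4],[36,2],[39,4],[40,2],[41,7],[42,4],[43,2],[44,4],[45,5],[47,4]]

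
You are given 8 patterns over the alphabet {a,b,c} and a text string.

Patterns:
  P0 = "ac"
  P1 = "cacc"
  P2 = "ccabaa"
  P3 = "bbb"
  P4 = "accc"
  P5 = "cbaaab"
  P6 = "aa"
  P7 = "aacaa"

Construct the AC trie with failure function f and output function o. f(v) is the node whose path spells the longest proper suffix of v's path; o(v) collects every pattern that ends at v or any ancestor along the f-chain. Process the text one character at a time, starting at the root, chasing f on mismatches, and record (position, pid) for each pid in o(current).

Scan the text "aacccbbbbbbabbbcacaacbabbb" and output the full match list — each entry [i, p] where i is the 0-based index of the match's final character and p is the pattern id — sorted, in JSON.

Build:
Trie nodes:
  0='ε' goto a→1 b→12 c→3
  1='a' goto a→22 c→2
  2='ac' goto c→15  [P0 ends]
  3='c' goto a→4 b→17 c→7
  4='ca' goto c→5
  5='cac' goto c→6
  6='cacc' goto ·  [P1 ends]
  7='cc' goto a→8
  8='cca' goto b→9
  9='ccab' goto a→10
  10='ccaba' goto a→11
  11='ccabaa' goto ·  [P2 ends]
  12='b' goto b→13
  13='bb' goto b→14
  14='bbb' goto ·  [P3 ends]
  15='acc' goto c→16
  16='accc' goto ·  [P4 ends]
  17='cb' goto a→18
  18='cba' goto a→19
  19='cbaa' goto a→20
  20='cbaaa' goto b→21
  21='cbaaab' goto ·  [P5 ends]
  22='aa' goto c→23  [P6 ends]
  23='aac' goto a→24
  24='aaca' goto a→25
  25='aacaa' goto ·  [P7 ends]

Failure links (BFS by depth):
  fail(1) 'a': from fail(0)=0 chase 'a': 0 ⇒ 0;  out=∅∪out(0)=∅
  fail(3) 'c': from fail(0)=0 chase 'c': 0 ⇒ 0;  out=∅∪out(0)=∅
  fail(12) 'b': from fail(0)=0 chase 'b': 0 ⇒ 0;  out=∅∪out(0)=∅
  fail(2) 'ac': from fail(1)=0 chase 'c': 0 ⇒ 3;  out={0}∪out(3)={0}
  fail(4) 'ca': from fail(3)=0 chase 'a': 0 ⇒ 1;  out=∅∪out(1)=∅
  fail(7) 'cc': from fail(3)=0 chase 'c': 0 ⇒ 3;  out=∅∪out(3)=∅
  fail(13) 'bb': from fail(12)=0 chase 'b': 0 ⇒ 12;  out=∅∪out(12)=∅
  fail(17) 'cb': from fail(3)=0 chase 'b': 0 ⇒ 12;  out=∅∪out(12)=∅
  fail(22) 'aa': from fail(1)=0 chase 'a': 0 ⇒ 1;  out={6}∪out(1)={6}
  fail(5) 'cac': from fail(4)=1 chase 'c': 1 ⇒ 2;  out=∅∪out(2)={0}
  fail(8) 'cca': from fail(7)=3 chase 'a': 3 ⇒ 4;  out=∅∪out(4)=∅
  fail(14) 'bbb': from fail(13)=12 chase 'b': 12 ⇒ 13;  out={3}∪out(13)={3}
  fail(15) 'acc': from fail(2)=3 chase 'c': 3 ⇒ 7;  out=∅∪out(7)=∅
  fail(18) 'cba': from fail(17)=12 chase 'a': 12→0 ⇒ 1;  out=∅∪out(1)=∅
  fail(23) 'aac': from fail(22)=1 chase 'c': 1 ⇒ 2;  out=∅∪out(2)={0}
  fail(6) 'cacc': from fail(5)=2 chase 'c': 2 ⇒ 15;  out={1}∪out(15)={1}
  fail(9) 'ccab': from fail(8)=4 chase 'b': 4→1→0 ⇒ 12;  out=∅∪out(12)=∅
  fail(16) 'accc': from fail(15)=7 chase 'c': 7→3 ⇒ 7;  out={4}∪out(7)={4}
  fail(19) 'cbaa': from fail(18)=1 chase 'a': 1 ⇒ 22;  out=∅∪out(22)={6}
  fail(24) 'aaca': from fail(23)=2 chase 'a': 2→3 ⇒ 4;  out=∅∪out(4)=∅
  fail(10) 'ccaba': from fail(9)=12 chase 'a': 12→0 ⇒ 1;  out=∅∪out(1)=∅
  fail(20) 'cbaaa': from fail(19)=22 chase 'a': 22→1 ⇒ 22;  out=∅∪out(22)={6}
  fail(25) 'aacaa': from fail(24)=4 chase 'a': 4→1 ⇒ 22;  out={7}∪out(22)={6,7}
  fail(11) 'ccabaa': from fail(10)=1 chase 'a': 1 ⇒ 22;  out={2}∪out(22)={2,6}
  fail(21) 'cbaaab': from fail(20)=22 chase 'b': 22→1→0 ⇒ 12;  out={5}∪out(12)={5}

Run:
[0] read 'a'  n0⇒n1
[1] read 'a'  n1⇒n22  ** P6@[0:1]
[2] read 'c'  n22⇒n23  ** P0@[1:2]
[3] read 'c'  n23⇒n15 (via fail)
[4] read 'c'  n15⇒n16  ** P4@[1:4]
[5] read 'b'  n16⇒n17 (via fail)
[6] read 'b'  n17⇒n13 (via fail)
[7] read 'b'  n13⇒n14  ** P3@[5:7]
[8] read 'b'  n14⇒n14 (via fail)  ** P3@[6:8]
[9] read 'b'  n14⇒n14 (via fail)  ** P3@[7:9]
[10] read 'b'  n14⇒n14 (via fail)  ** P3@[8:10]
[11] read 'a'  n14⇒n1 (via fail)
[12] read 'b'  n1⇒n12 (via fail)
[13] read 'b'  n12⇒n13
[14] read 'b'  n13⇒n14  ** P3@[12:14]
[15] read 'c'  n14⇒n3 (via fail)
[16] read 'a'  n3⇒n4
[17] read 'c'  n4⇒n5  ** P0@[16:17]
[18] read 'a'  n5⇒n4 (via fail)
[19] read 'a'  n4⇒n22 (via fail)  ** P6@[18:19]
[20] read 'c'  n22⇒n23  ** P0@[19:20]
[21] read 'b'  n23⇒n17 (via fail)
[22] read 'a'  n17⇒n18
[23] read 'b'  n18⇒n12 (via fail)
[24] read 'b'  n12⇒n13
[25] read 'b'  n13⇒n14  ** P3@[23:25]

Matches: [[1,6],[2,0],[4,4],[7,3],[8,3],[9,3],[10,3],[14,3],[17,0],[19,6],[20,0],[25,3]]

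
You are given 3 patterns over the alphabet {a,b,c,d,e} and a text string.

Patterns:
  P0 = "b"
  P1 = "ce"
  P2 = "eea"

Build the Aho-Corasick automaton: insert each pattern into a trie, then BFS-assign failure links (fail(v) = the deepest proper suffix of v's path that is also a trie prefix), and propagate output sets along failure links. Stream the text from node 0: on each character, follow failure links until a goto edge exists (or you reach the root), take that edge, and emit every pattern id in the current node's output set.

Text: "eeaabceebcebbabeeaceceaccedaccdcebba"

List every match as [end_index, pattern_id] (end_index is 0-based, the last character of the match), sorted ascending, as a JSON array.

Construct AC machine:
Trie nodes:
  n0 'ε': b→1 c→2 e→4
  n1 'b': ·  [P0 ends]
  n2 'c': e→3
  n3 'ce': ·  [P1 ends]
  n4 'e': e→5
  n5 'ee': a→6
  n6 'eea': ·  [P2 ends]

BFS fail/out derivation:
  n1('b'): parent n0 fail=0; on 'b' 0 → fail=0;  out {0}∪∅={0}
  n2('c'): parent n0 fail=0; on 'c' 0 → fail=0;  out ∅∪∅=∅
  n4('e'): parent n0 fail=0; on 'e' 0 → fail=0;  out ∅∪∅=∅
  n3('ce'): parent n2 fail=0; on 'e' 0 → fail=4;  out {1}∪∅={1}
  n5('ee'): parent n4 fail=0; on 'e' 0 → fail=4;  out ∅∪∅=∅
  n6('eea'): parent n5 fail=4; on 'a' 4→0 → fail=0;  out {2}∪∅={2}

Run:
pos 0 'e': at 4
pos 1 'e': at 5
pos 2 'a': at 6  → match P2@[0:2]
pos 3 'a': at 0 ·f
pos 4 'b': at 1  → match P0@[4:4]
pos 5 'c': at 2 ·f
pos 6 'e': at 3  → match P1@[5:6]
pos 7 'e': at 5 ·f
pos 8 'b': at 1 ·f  → match P0@[8:8]
pos 9 'c': at 2 ·f
pos 10 'e': at 3  → match P1@[9:10]
pos 11 'b': at 1 ·f  → match P0@[11:11]
pos 12 'b': at 1 ·f  → match P0@[12:12]
pos 13 'a': at 0 ·f
pos 14 'b': at 1  → match P0@[14:14]
pos 15 'e': at 4 ·f
pos 16 'e': at 5
pos 17 'a': at 6  → match P2@[15:17]
pos 18 'c': at 2 ·f
pos 19 'e': at 3  → match P1@[18:19]
pos 20 'c': at 2 ·f
pos 21 'e': at 3  → match P1@[20:21]
pos 22 'a': at 0 ·f
pos 23 'c': at 2
pos 24 'c': at 2 ·f
pos 25 'e': at 3  → match P1@[24:25]
pos 26 'd': at 0 ·f
pos 27 'a': at 0
pos 28 'c': at 2
pos 29 'c': at 2 ·f
pos 30 'd': at 0 ·f
pos 31 'c': at 2
pos 32 'e': at 3  → match P1@[31:32]
pos 33 'b': at 1 ·f  → match P0@[33:33]
pos 34 'b': at 1 ·f  → match P0@[34:34]
pos 35 'a': at 0 ·f

Matches: [[2,2],[4,0],[6,1],[8,0],[10,1],[11,0],[12,0],[14,0],[17,2],[19,1],[21,1],[25,1],[32,1],[33,0],[34,0]]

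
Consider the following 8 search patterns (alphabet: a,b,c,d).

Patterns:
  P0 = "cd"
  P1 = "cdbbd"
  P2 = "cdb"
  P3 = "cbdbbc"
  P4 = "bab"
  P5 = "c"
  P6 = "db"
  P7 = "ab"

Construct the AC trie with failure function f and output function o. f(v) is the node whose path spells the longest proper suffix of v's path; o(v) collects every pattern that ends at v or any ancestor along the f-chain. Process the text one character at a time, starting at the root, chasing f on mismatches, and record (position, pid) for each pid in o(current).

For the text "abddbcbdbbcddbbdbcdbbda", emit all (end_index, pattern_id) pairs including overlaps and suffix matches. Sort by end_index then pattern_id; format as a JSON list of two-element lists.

Build:
Trie (insert patterns):
  n0 'ε': a→16 b→11 c→1 d→14
  n1 'c': b→6 d→2  ←P5
  n2 'cd': b→3  ←P0
  n3 'cdb': b→4  ←P2
  n4 'cdbb': d→5
  n5 'cdbbd': ·  ←P1
  n6 'cb': d→7
  n7 'cbd': b→8
  n8 'cbdb': b→9
  n9 'cbdbb': c→10
  n10 'cbdbbc': ·  ←P3
  n11 'b': a→12
  n12 'ba': b→13
  n13 'bab': ·  ←P4
  n14 'd': b→15
  n15 'db': ·  ←P6
  n16 'a': b→17
  n17 'ab': ·  ←P7

BFS fail/out derivation:
  n1('c'): parent n0 fail=0; on 'c' 0 → fail=0;  out {5}∪∅={5}
  n11('b'): parent n0 fail=0; on 'b' 0 → fail=0;  out ∅∪∅=∅
  n14('d'): parent n0 fail=0; on 'd' 0 → fail=0;  out ∅∪∅=∅
  n16('a'): parent n0 fail=0; on 'a' 0 → fail=0;  out ∅∪∅=∅
  n2('cd'): parent n1 fail=0; on 'd' 0 → fail=14;  out {0}∪∅={0}
  n6('cb'): parent n1 fail=0; on 'b' 0 → fail=11;  out ∅∪∅=∅
  n12('ba'): parent n11 fail=0; on 'a' 0 → fail=16;  out ∅∪∅=∅
  n15('db'): parent n14 fail=0; on 'b' 0 → fail=11;  out {6}∪∅={6}
  n17('ab'): parent n16 fail=0; on 'b' 0 → fail=11;  out {7}∪∅={7}
  n3('cdb'): parent n2 fail=14; on 'b' 14 → fail=15;  out {2}∪{6}={2,6}
  n7('cbd'): parent n6 fail=11; on 'd' 11→0 → fail=14;  out ∅∪∅=∅
  n13('bab'): parent n12 fail=16; on 'b' 16 → fail=17;  out {4}∪{7}={4,7}
  n4('cdbb'): parent n3 fail=15; on 'b' 15→11→0 → fail=11;  out ∅∪∅=∅
  n8('cbdb'): parent n7 fail=14; on 'b' 14 → fail=15;  out ∅∪{6}={6}
  n5('cdbbd'): parent n4 fail=11; on 'd' 11→0 → fail=14;  out {1}∪∅={1}
  n9('cbdbb'): parent n8 fail=15; on 'b' 15→11→0 → fail=11;  out ∅∪∅=∅
  n10('cbdbbc'): parent n9 fail=11; on 'c' 11→0 → fail=1;  out {3}∪{5}={3,5}

Text stream:
[0] read 'a'  n0⇒n16
[1] read 'b'  n16⇒n17  emit P7@[0:1]
[2] read 'd'  n17⇒n14 (via fail)
[3] read 'd'  n14⇒n14 (via fail)
[4] read 'b'  n14⇒n15  emit P6@[3:4]
[5] read 'c'  n15⇒n1 (via fail)  emit P5@[5:5]
[6] read 'b'  n1⇒n6
[7] read 'd'  n6⇒n7
[8] read 'b'  n7⇒n8  emit P6@[7:8]
[9] read 'b'  n8⇒n9
[10] read 'c'  n9⇒n10  emit P3@[5:10],P5@[10:10]
[11] read 'd'  n10⇒n2 (via fail)  emit P0@[10:11]
[12] read 'd'  n2⇒n14 (via fail)
[13] read 'b'  n14⇒n15  emit P6@[12:13]
[14] read 'b'  n15⇒n11 (via fail)
[15] read 'd'  n11⇒n14 (via fail)
[16] read 'b'  n14⇒n15  emit P6@[15:16]
[17] read 'c'  n15⇒n1 (via fail)  emit P5@[17:17]
[18] read 'd'  n1⇒n2  emit P0@[17:18]
[19] read 'b'  n2⇒n3  emit P2@[17:19],P6@[18:19]
[20] read 'b'  n3⇒n4
[21] read 'd'  n4⇒n5  emit P1@[17:21]
[22] read 'a'  n5⇒n16 (via fail)

Matches: [[1,7],[4,6],[5,5],[8,6],[10,3],[10,5],[11,0],[13,6],[16,6],[17,5],[18,0],[19,2],[19,6],[21,1]]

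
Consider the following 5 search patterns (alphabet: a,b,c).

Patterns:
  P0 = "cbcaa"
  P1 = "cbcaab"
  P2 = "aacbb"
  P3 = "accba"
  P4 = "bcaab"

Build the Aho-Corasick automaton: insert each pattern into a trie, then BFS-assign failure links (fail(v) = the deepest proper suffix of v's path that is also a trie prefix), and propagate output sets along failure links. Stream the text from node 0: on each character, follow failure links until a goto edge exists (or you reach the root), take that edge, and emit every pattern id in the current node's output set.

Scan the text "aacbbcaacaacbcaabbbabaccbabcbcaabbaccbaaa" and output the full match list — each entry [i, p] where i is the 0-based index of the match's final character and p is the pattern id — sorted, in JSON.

Build:
Trie nodes:
  0='ε' goto a→7 b→16 c→1
  1='c' goto b→2
  2='cb' goto c→3
  3='cbc' goto a→4
  4='cbca' goto a→5
  5='cbcaa' goto b→6  [P0 ends]
  6='cbcaab' goto ·  [P1 ends]
  7='a' goto a→8 c→12
  8='aa' goto c→9
  9='aac' goto b→10
  10='aacb' goto b→11
  11='aacbb' goto ·  [P2 ends]
  12='ac' goto c→13
  13='acc' goto b→14
  14='accb' goto a→15
  15='accba' goto ·  [P3 ends]
  16='b' goto c→17
  17='bc' goto a→18
  18='bca' goto a→19
  19='bcaa' goto b→20
  20='bcaab' goto ·  [P4 ends]

Failure links (BFS by depth):
  n1('c'): parent n0 fail=0; on 'c' 0 → fail=0;  out ∅∪∅=∅
  n7('a'): parent n0 fail=0; on 'a' 0 → fail=0;  out ∅∪∅=∅
  n16('b'): parent n0 fail=0; on 'b' 0 → fail=0;  out ∅∪∅=∅
  n2('cb'): parent n1 fail=0; on 'b' 0 → fail=16;  out ∅∪∅=∅
  n8('aa'): parent n7 fail=0; on 'a' 0 → fail=7;  out ∅∪∅=∅
  n12('ac'): parent n7 fail=0; on 'c' 0 → fail=1;  out ∅∪∅=∅
  n17('bc'): parent n16 fail=0; on 'c' 0 → fail=1;  out ∅∪∅=∅
  n3('cbc'): parent n2 fail=16; on 'c' 16 → fail=17;  out ∅∪∅=∅
  n9('aac'): parent n8 fail=7; on 'c' 7 → fail=12;  out ∅∪∅=∅
  n13('acc'): parent n12 fail=1; on 'c' 1→0 → fail=1;  out ∅∪∅=∅
  n18('bca'): parent n17 fail=1; on 'a' 1→0 → fail=7;  out ∅∪∅=∅
  n4('cbca'): parent n3 fail=17; on 'a' 17 → fail=18;  out ∅∪∅=∅
  n10('aacb'): parent n9 fail=12; on 'b' 12→1 → fail=2;  out ∅∪∅=∅
  n14('accb'): parent n13 fail=1; on 'b' 1 → fail=2;  out ∅∪∅=∅
  n19('bcaa'): parent n18 fail=7; on 'a' 7 → fail=8;  out ∅∪∅=∅
  n5('cbcaa'): parent n4 fail=18; on 'a' 18 → fail=19;  out {0}∪∅={0}
  n11('aacbb'): parent n10 fail=2; on 'b' 2→16→0 → fail=16;  out {2}∪∅={2}
  n15('accba'): parent n14 fail=2; on 'a' 2→16→0 → fail=7;  out {3}∪∅={3}
  n20('bcaab'): parent n19 fail=8; on 'b' 8→7→0 → fail=16;  out {4}∪∅={4}
  n6('cbcaab'): parent n5 fail=19; on 'b' 19 → fail=20;  out {1}∪{4}={1,4}

Text stream:
pos 0 'a': at 7
pos 1 'a': at 8
pos 2 'c': at 9
pos 3 'b': at 10
pos 4 'b': at 11  ** P2@[0:4]
pos 5 'c': at 17 (fail-walked)
pos 6 'a': at 18
pos 7 'a': at 19
pos 8 'c': at 9 (fail-walked)
pos 9 'a': at 7 (fail-walked)
pos 10 'a': at 8
pos 11 'c': at 9
pos 12 'b': at 10
pos 13 'c': at 3 (fail-walked)
pos 14 'a': at 4
pos 15 'a': at 5  ** P0@[11:15]
pos 16 'b': at 6  ** P1@[11:16],P4@[12:16]
pos 17 'b': at 16 (fail-walked)
pos 18 'b': at 16 (fail-walked)
pos 19 'a': at 7 (fail-walked)
pos 20 'b': at 16 (fail-walked)
pos 21 'a': at 7 (fail-walked)
pos 22 'c': at 12
pos 23 'c': at 13
pos 24 'b': at 14
pos 25 'a': at 15  ** P3@[21:25]
pos 26 'b': at 16 (fail-walked)
pos 27 'c': at 17
pos 28 'b': at 2 (fail-walked)
pos 29 'c': at 3
pos 30 'a': at 4
pos 31 'a': at 5  ** P0@[27:31]
pos 32 'b': at 6  ** P1@[27:32],P4@[28:32]
pos 33 'b': at 16 (fail-walked)
pos 34 'a': at 7 (fail-walked)
pos 35 'c': at 12
pos 36 'c': at 13
pos 37 'b': at 14
pos 38 'a': at 15  ** P3@[34:38]
pos 39 'a': at 8 (fail-walked)
pos 40 'a': at 8 (fail-walked)

All matches (sorted): [[4,2],[15,0],[16,1],[16,4],[25,3],[31,0],[32,1],[32,4],[38,3]]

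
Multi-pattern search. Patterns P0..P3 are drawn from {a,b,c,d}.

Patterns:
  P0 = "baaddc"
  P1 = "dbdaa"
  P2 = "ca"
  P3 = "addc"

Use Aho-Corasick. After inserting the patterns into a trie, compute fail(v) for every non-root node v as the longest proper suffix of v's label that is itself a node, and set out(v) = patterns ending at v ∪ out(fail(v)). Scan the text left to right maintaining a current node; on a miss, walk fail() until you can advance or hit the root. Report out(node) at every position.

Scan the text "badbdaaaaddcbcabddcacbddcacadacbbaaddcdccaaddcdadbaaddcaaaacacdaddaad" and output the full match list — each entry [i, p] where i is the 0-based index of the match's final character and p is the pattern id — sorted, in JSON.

Construct AC machine:
Trie nodes:
  n0 'ε': a→14 b→1 c→12 d→7
  n1 'b': a→2
  n2 'ba': a→3
  n3 'baa': d→4
  n4 'baad': d→5
  n5 'baadd': c→6
  n6 'baaddc': ·  [P0 ends]
  n7 'd': b→8
  n8 'db': d→9
  n9 'dbd': a→10
  n10 'dbda': a→11
  n11 'dbdaa': ·  [P1 ends]
  n12 'c': a→13
  n13 'ca': ·  [P2 ends]
  n14 'a': d→15
  n15 'ad': d→16
  n16 'add': c→17
  n17 'addc': ·  [P3 ends]

BFS fail/out derivation:
  fail(1) 'b': from fail(0)=0 chase 'b': 0 ⇒ 0;  out=∅∪out(0)=∅
  fail(7) 'd': from fail(0)=0 chase 'd': 0 ⇒ 0;  out=∅∪out(0)=∅
  fail(12) 'c': from fail(0)=0 chase 'c': 0 ⇒ 0;  out=∅∪out(0)=∅
  fail(14) 'a': from fail(0)=0 chase 'a': 0 ⇒ 0;  out=∅∪out(0)=∅
  fail(2) 'ba': from fail(1)=0 chase 'a': 0 ⇒ 14;  out=∅∪out(14)=∅
  fail(8) 'db': from fail(7)=0 chase 'b': 0 ⇒ 1;  out=∅∪out(1)=∅
  fail(13) 'ca': from fail(12)=0 chase 'a': 0 ⇒ 14;  out={2}∪out(14)={2}
  fail(15) 'ad': from fail(14)=0 chase 'd': 0 ⇒ 7;  out=∅∪out(7)=∅
  fail(3) 'baa': from fail(2)=14 chase 'a': 14→0 ⇒ 14;  out=∅∪out(14)=∅
  fail(9) 'dbd': from fail(8)=1 chase 'd': 1→0 ⇒ 7;  out=∅∪out(7)=∅
  fail(16) 'add': from fail(15)=7 chase 'd': 7→0 ⇒ 7;  out=∅∪out(7)=∅
  fail(4) 'baad': from fail(3)=14 chase 'd': 14 ⇒ 15;  out=∅∪out(15)=∅
  fail(10) 'dbda': from fail(9)=7 chase 'a': 7→0 ⇒ 14;  out=∅∪out(14)=∅
  fail(17) 'addc': from fail(16)=7 chase 'c': 7→0 ⇒ 12;  out={3}∪out(12)={3}
  fail(5) 'baadd': from fail(4)=15 chase 'd': 15 ⇒ 16;  out=∅∪out(16)=∅
  fail(11) 'dbdaa': from fail(10)=14 chase 'a': 14→0 ⇒ 14;  out={1}∪out(14)={1}
  fail(6) 'baaddc': from fail(5)=16 chase 'c': 16 ⇒ 17;  out={0}∪out(17)={0,3}

Text stream:
i=0 'b': node 0→1
i=1 'a': node 1→2
i=2 'd': node 2→15 ·f
i=3 'b': node 15→8 ·f
i=4 'd': node 8→9
i=5 'a': node 9→10
i=6 'a': node 10→11  ** P1@[2:6]
i=7 'a': node 11→14 ·f
i=8 'a': node 14→14 ·f
i=9 'd': node 14→15
i=10 'd': node 15→16
i=11 'c': node 16→17  ** P3@[8:11]
i=12 'b': node 17→1 ·f
i=13 'c': node 1→12 ·f
i=14 'a': node 12→13  ** P2@[13:14]
i=15 'b': node 13→1 ·f
i=16 'd': node 1→7 ·f
i=17 'd': node 7→7 ·f
i=18 'c': node 7→12 ·f
i=19 'a': node 12→13  ** P2@[18:19]
i=20 'c': node 13→12 ·f
i=21 'b': node 12→1 ·f
i=22 'd': node 1→7 ·f
i=23 'd': node 7→7 ·f
i=24 'c': node 7→12 ·f
i=25 'a': node 12→13  ** P2@[24:25]
i=26 'c': node 13→12 ·f
i=27 'a': node 12→13  ** P2@[26:27]
i=28 'd': node 13→15 ·f
i=29 'a': node 15→14 ·f
i=30 'c': node 14→12 ·f
i=31 'b': node 12→1 ·f
i=32 'b': node 1→1 ·f
i=33 'a': node 1→2
i=34 'a': node 2→3
i=35 'd': node 3→4
i=36 'd': node 4→5
i=37 'c': node 5→6  ** P0@[32:37],P3@[34:37]
i=38 'd': node 6→7 ·f
i=39 'c': node 7→12 ·f
i=40 'c': node 12→12 ·f
i=41 'a': node 12→13  ** P2@[40:41]
i=42 'a': node 13→14 ·f
i=43 'd': node 14→15
i=44 'd': node 15→16
i=45 'c': node 16→17  ** P3@[42:45]
i=46 'd': node 17→7 ·f
i=47 'a': node 7→14 ·f
i=48 'd': node 14→15
i=49 'b': node 15→8 ·f
i=50 'a': node 8→2 ·f
i=51 'a': node 2→3
i=52 'd': node 3→4
i=53 'd': node 4→5
i=54 'c': node 5→6  ** P0@[49:54],P3@[51:54]
i=55 'a': node 6→13 ·f  ** P2@[54:55]
i=56 'a': node 13→14 ·f
i=57 'a': node 14→14 ·f
i=58 'a': node 14→14 ·f
i=59 'c': node 14→12 ·f
i=60 'a': node 12→13  ** P2@[59:60]
i=61 'c': node 13→12 ·f
i=62 'd': node 12→7 ·f
i=63 'a': node 7→14 ·f
i=64 'd': node 14→15
i=65 'd': node 15→16
i=66 'a': node 16→14 ·f
i=67 'a': node 14→14 ·f
i=68 'd': node 14→15

Result: [[6,1],[11,3],[14,2],[19,2],[25,2],[27,2],[37,0],[37,3],[41,2],[45,3],[54,0],[54,3],[55,2],[60,2]]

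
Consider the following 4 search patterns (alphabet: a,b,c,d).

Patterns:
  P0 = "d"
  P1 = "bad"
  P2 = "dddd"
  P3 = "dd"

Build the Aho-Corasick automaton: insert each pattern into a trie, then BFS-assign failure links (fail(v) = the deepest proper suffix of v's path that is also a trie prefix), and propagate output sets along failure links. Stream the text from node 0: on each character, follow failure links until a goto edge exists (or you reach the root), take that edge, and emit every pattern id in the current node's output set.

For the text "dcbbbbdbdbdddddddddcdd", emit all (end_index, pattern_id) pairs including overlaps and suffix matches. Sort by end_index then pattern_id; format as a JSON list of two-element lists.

Construct AC machine:
Trie (insert patterns):
  n0 'ε': b→2 d→1
  n1 'd': d→5  [P0 ends]
  n2 'b': a→3
  n3 'ba': d→4
  n4 'bad': ·  [P1 ends]
  n5 'dd': d→6  [P3 ends]
  n6 'ddd': d→7
  n7 'dddd': ·  [P2 ends]

BFS fail/out derivation:
  fail(1) 'd': from fail(0)=0 chase 'd': 0 ⇒ 0;  out={0}∪out(0)={0}
  fail(2) 'b': from fail(0)=0 chase 'b': 0 ⇒ 0;  out=∅∪out(0)=∅
  fail(3) 'ba': from fail(2)=0 chase 'a': 0 ⇒ 0;  out=∅∪out(0)=∅
  fail(5) 'dd': from fail(1)=0 chase 'd': 0 ⇒ 1;  out={3}∪out(1)={0,3}
  fail(4) 'bad': from fail(3)=0 chase 'd': 0 ⇒ 1;  out={1}∪out(1)={0,1}
  fail(6) 'ddd': from fail(5)=1 chase 'd': 1 ⇒ 5;  out=∅∪out(5)={0,3}
  fail(7) 'dddd': from fail(6)=5 chase 'd': 5 ⇒ 6;  out={2}∪out(6)={0,2,3}

Text stream:
[0] read 'd'  n0⇒n1  → match P0@[0:0]
[1] read 'c'  n1⇒n0 (fail-walked)
[2] read 'b'  n0⇒n2
[3] read 'b'  n2⇒n2 (fail-walked)
[4] read 'b'  n2⇒n2 (fail-walked)
[5] read 'b'  n2⇒n2 (fail-walked)
[6] read 'd'  n2⇒n1 (fail-walked)  → match P0@[6:6]
[7] read 'b'  n1⇒n2 (fail-walked)
[8] read 'd'  n2⇒n1 (fail-walked)  → match P0@[8:8]
[9] read 'b'  n1⇒n2 (fail-walked)
[10] read 'd'  n2⇒n1 (fail-walked)  → match P0@[10:10]
[11] read 'd'  n1⇒n5  → match P0@[11:11],P3@[10:11]
[12] read 'd'  n5⇒n6  → match P0@[12:12],P3@[11:12]
[13] read 'd'  n6⇒n7  → match P0@[13:13],P2@[10:13],P3@[12:13]
[14] read 'd'  n7⇒n7 (fail-walked)  → match P0@[14:14],P2@[11:14],P3@[13:14]
[15] read 'd'  n7⇒n7 (fail-walked)  → match P0@[15:15],P2@[12:15],P3@[14:15]
[16] read 'd'  n7⇒n7 (fail-walked)  → match P0@[16:16],P2@[13:16],P3@[15:16]
[17] read 'd'  n7⇒n7 (fail-walked)  → match P0@[17:17],P2@[14:17],P3@[16:17]
[18] read 'd'  n7⇒n7 (fail-walked)  → match P0@[18:18],P2@[15:18],P3@[17:18]
[19] read 'c'  n7⇒n0 (fail-walked)
[20] read 'd'  n0⇒n1  → match P0@[20:20]
[21] read 'd'  n1⇒n5  → match P0@[21:21],P3@[20:21]

Result: [[0,0],[6,0],[8,0],[10,0],[11,0],[11,3],[12,0],[12,3],[13,0],[13,2],[13,3],[14,0],[14,2],[14,3],[15,0],[15,2],[15,3],[16,0],[16,2],[16,3],[17,0],[17,2],[17,3],[18,0],[18,2],[18,3],[20,0],[21,0],[21,3]]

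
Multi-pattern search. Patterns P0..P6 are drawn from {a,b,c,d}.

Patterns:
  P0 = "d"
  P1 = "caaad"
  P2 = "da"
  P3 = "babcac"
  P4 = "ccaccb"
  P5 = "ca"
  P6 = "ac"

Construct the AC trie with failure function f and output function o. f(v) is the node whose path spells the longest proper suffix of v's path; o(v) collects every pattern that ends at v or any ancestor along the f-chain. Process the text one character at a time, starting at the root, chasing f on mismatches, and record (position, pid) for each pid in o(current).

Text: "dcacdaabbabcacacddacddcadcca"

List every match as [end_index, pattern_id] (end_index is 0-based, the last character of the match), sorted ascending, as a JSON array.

Build automaton:
Trie nodes:
  n0 'ε': a→19 b→8 c→2 d→1
  n1 'd': a→7  [P0 ends]
  n2 'c': a→3 c→14
  n3 'ca': a→4  [P5 ends]
  n4 'caa': a→5
  n5 'caaa': d→6
  n6 'caaad': ·  [P1 ends]
  n7 'da': ·  [P2 ends]
  n8 'b': a→9
  n9 'ba': b→10
  n10 'bab': c→11
  n11 'babc': a→12
  n12 'babca': c→13
  n13 'babcac': ·  [P3 ends]
  n14 'cc': a→15
  n15 'cca': c→16
  n16 'ccac': c→17
  n17 'ccacc': b→18
  n18 'ccaccb': ·  [P4 ends]
  n19 'a': c→20
  n20 'ac': ·  [P6 ends]

Failure links (BFS by depth):
  fail(1) 'd': from fail(0)=0 chase 'd': 0 ⇒ 0;  out={0}∪out(0)={0}
  fail(2) 'c': from fail(0)=0 chase 'c': 0 ⇒ 0;  out=∅∪out(0)=∅
  fail(8) 'b': from fail(0)=0 chase 'b': 0 ⇒ 0;  out=∅∪out(0)=∅
  fail(19) 'a': from fail(0)=0 chase 'a': 0 ⇒ 0;  out=∅∪out(0)=∅
  fail(3) 'ca': from fail(2)=0 chase 'a': 0 ⇒ 19;  out={5}∪out(19)={5}
  fail(7) 'da': from fail(1)=0 chase 'a': 0 ⇒ 19;  out={2}∪out(19)={2}
  fail(9) 'ba': from fail(8)=0 chase 'a': 0 ⇒ 19;  out=∅∪out(19)=∅
  fail(14) 'cc': from fail(2)=0 chase 'c': 0 ⇒ 2;  out=∅∪out(2)=∅
  fail(20) 'ac': from fail(19)=0 chase 'c': 0 ⇒ 2;  out={6}∪out(2)={6}
  fail(4) 'caa': from fail(3)=19 chase 'a': 19→0 ⇒ 19;  out=∅∪out(19)=∅
  fail(10) 'bab': from fail(9)=19 chase 'b': 19→0 ⇒ 8;  out=∅∪out(8)=∅
  fail(15) 'cca': from fail(14)=2 chase 'a': 2 ⇒ 3;  out=∅∪out(3)={5}
  fail(5) 'caaa': from fail(4)=19 chase 'a': 19→0 ⇒ 19;  out=∅∪out(19)=∅
  fail(11) 'babc': from fail(10)=8 chase 'c': 8→0 ⇒ 2;  out=∅∪out(2)=∅
  fail(16) 'ccac': from fail(15)=3 chase 'c': 3→19 ⇒ 20;  out=∅∪out(20)={6}
  fail(6) 'caaad': from fail(5)=19 chase 'd': 19→0 ⇒ 1;  out={1}∪out(1)={0,1}
  fail(12) 'babca': from fail(11)=2 chase 'a': 2 ⇒ 3;  out=∅∪out(3)={5}
  fail(17) 'ccacc': from fail(16)=20 chase 'c': 20→2 ⇒ 14;  out=∅∪out(14)=∅
  fail(13) 'babcac': from fail(12)=3 chase 'c': 3→19 ⇒ 20;  out={3}∪out(20)={3,6}
  fail(18) 'ccaccb': from fail(17)=14 chase 'b': 14→2→0 ⇒ 8;  out={4}∪out(8)={4}

Scan:
[0] read 'd'  n0⇒n1  → match P0@[0:0]
[1] read 'c'  n1⇒n2 (via fail)
[2] read 'a'  n2⇒n3  → match P5@[1:2]
[3] read 'c'  n3⇒n20 (via fail)  → match P6@[2:3]
[4] read 'd'  n20⇒n1 (via fail)  → match P0@[4:4]
[5] read 'a'  n1⇒n7  → match P2@[4:5]
[6] read 'a'  n7⇒n19 (via fail)
[7] read 'b'  n19⇒n8 (via fail)
[8] read 'b'  n8⇒n8 (via fail)
[9] read 'a'  n8⇒n9
[10] read 'b'  n9⇒n10
[11] read 'c'  n10⇒n11
[12] read 'a'  n11⇒n12  → match P5@[11:12]
[13] read 'c'  n12⇒n13  → match P3@[8:13],P6@[12:13]
[14] read 'a'  n13⇒n3 (via fail)  → match P5@[13:14]
[15] read 'c'  n3⇒n20 (via fail)  → match P6@[14:15]
[16] read 'd'  n20⇒n1 (via fail)  → match P0@[16:16]
[17] read 'd'  n1⇒n1 (via fail)  → match P0@[17:17]
[18] read 'a'  n1⇒n7  → match P2@[17:18]
[19] read 'c'  n7⇒n20 (via fail)  → match P6@[18:19]
[20] read 'd'  n20⇒n1 (via fail)  → match P0@[20:20]
[21] read 'd'  n1⇒n1 (via fail)  → match P0@[21:21]
[22] read 'c'  n1⇒n2 (via fail)
[23] read 'a'  n2⇒n3  → match P5@[22:23]
[24] read 'd'  n3⇒n1 (via fail)  → match P0@[24:24]
[25] read 'c'  n1⇒n2 (via fail)
[26] read 'c'  n2⇒n14
[27] read 'a'  n14⇒n15  → match P5@[26:27]

Matches: [[0,0],[2,5],[3,6],[4,0],[5,2],[12,5],[13,3],[13,6],[14,5],[15,6],[16,0],[17,0],[18,2],[19,6],[20,0],[21,0],[23,5],[24,0],[27,5]]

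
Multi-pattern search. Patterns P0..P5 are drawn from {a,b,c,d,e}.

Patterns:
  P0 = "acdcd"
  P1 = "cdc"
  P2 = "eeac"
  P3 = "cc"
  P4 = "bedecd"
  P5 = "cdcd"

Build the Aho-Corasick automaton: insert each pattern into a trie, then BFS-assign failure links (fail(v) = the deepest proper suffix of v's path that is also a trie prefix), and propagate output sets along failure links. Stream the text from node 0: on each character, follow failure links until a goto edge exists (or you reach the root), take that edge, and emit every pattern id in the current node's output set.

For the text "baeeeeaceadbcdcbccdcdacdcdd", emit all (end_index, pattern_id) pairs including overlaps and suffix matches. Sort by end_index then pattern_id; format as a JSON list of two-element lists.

Construct AC machine:
Trie (insert patterns):
  n0 'ε': a→1 b→14 c→6 e→9
  n1 'a': c→2
  n2 'ac': d→3
  n3 'acd': c→4
  n4 'acdc': d→5
  n5 'acdcd': ·  ←P0
  n6 'c': c→13 d→7
  n7 'cd': c→8
  n8 'cdc': d→20  ←P1
  n9 'e': e→10
  n10 'ee': a→11
  n11 'eea': c→12
  n12 'eeac': ·  ←P2
  n13 'cc': ·  ←P3
  n14 'b': e→15
  n15 'be': d→16
  n16 'bed': e→17
  n17 'bede': c→18
  n18 'bedec': d→19
  n19 'bedecd': ·  ←P4
  n20 'cdcd': ·  ←P5

Failure links (BFS by depth):
  n1('a'): parent n0 fail=0; on 'a' 0 → fail=0;  out ∅∪∅=∅
  n6('c'): parent n0 fail=0; on 'c' 0 → fail=0;  out ∅∪∅=∅
  n9('e'): parent n0 fail=0; on 'e' 0 → fail=0;  out ∅∪∅=∅
  n14('b'): parent n0 fail=0; on 'b' 0 → fail=0;  out ∅∪∅=∅
  n2('ac'): parent n1 fail=0; on 'c' 0 → fail=6;  out ∅∪∅=∅
  n7('cd'): parent n6 fail=0; on 'd' 0 → fail=0;  out ∅∪∅=∅
  n10('ee'): parent n9 fail=0; on 'e' 0 → fail=9;  out ∅∪∅=∅
  n13('cc'): parent n6 fail=0; on 'c' 0 → fail=6;  out {3}∪∅={3}
  n15('be'): parent n14 fail=0; on 'e' 0 → fail=9;  out ∅∪∅=∅
  n3('acd'): parent n2 fail=6; on 'd' 6 → fail=7;  out ∅∪∅=∅
  n8('cdc'): parent n7 fail=0; on 'c' 0 → fail=6;  out {1}∪∅={1}
  n11('eea'): parent n10 fail=9; on 'a' 9→0 → fail=1;  out ∅∪∅=∅
  n16('bed'): parent n15 fail=9; on 'd' 9→0 → fail=0;  out ∅∪∅=∅
  n4('acdc'): parent n3 fail=7; on 'c' 7 → fail=8;  out ∅∪{1}={1}
  n12('eeac'): parent n11 fail=1; on 'c' 1 → fail=2;  out {2}∪∅={2}
  n17('bede'): parent n16 fail=0; on 'e' 0 → fail=9;  out ∅∪∅=∅
  n20('cdcd'): parent n8 fail=6; on 'd' 6 → fail=7;  out {5}∪∅={5}
  n5('acdcd'): parent n4 fail=8; on 'd' 8 → fail=20;  out {0}∪{5}={0,5}
  n18('bedec'): parent n17 fail=9; on 'c' 9→0 → fail=6;  out ∅∪∅=∅
  n19('bedecd'): parent n18 fail=6; on 'd' 6 → fail=7;  out {4}∪∅={4}

Text stream:
[0] read 'b'  n0⇒n14
[1] read 'a'  n14⇒n1 ·f
[2] read 'e'  n1⇒n9 ·f
[3] read 'e'  n9⇒n10
[4] read 'e'  n10⇒n10 ·f
[5] read 'e'  n10⇒n10 ·f
[6] read 'a'  n10⇒n11
[7] read 'c'  n11⇒n12  ** P2@[4:7]
[8] read 'e'  n12⇒n9 ·f
[9] read 'a'  n9⇒n1 ·f
[10] read 'd'  n1⇒n0 ·f
[11] read 'b'  n0⇒n14
[12] read 'c'  n14⇒n6 ·f
[13] read 'd'  n6⇒n7
[14] read 'c'  n7⇒n8  ** P1@[12:14]
[15] read 'b'  n8⇒n14 ·f
[16] read 'c'  n14⇒n6 ·f
[17] read 'c'  n6⇒n13  ** P3@[16:17]
[18] read 'd'  n13⇒n7 ·f
[19] read 'c'  n7⇒n8  ** P1@[17:19]
[20] read 'd'  n8⇒n20  ** P5@[17:20]
[21] read 'a'  n20⇒n1 ·f
[22] read 'c'  n1⇒n2
[23] read 'd'  n2⇒n3
[24] read 'c'  n3⇒n4  ** P1@[22:24]
[25] read 'd'  n4⇒n5  ** P0@[21:25],P5@[22:25]
[26] read 'd'  n5⇒n0 ·f

Matches: [[7,2],[14,1],[17,3],[19,1],[20,5],[24,1],[25,0],[25,5]]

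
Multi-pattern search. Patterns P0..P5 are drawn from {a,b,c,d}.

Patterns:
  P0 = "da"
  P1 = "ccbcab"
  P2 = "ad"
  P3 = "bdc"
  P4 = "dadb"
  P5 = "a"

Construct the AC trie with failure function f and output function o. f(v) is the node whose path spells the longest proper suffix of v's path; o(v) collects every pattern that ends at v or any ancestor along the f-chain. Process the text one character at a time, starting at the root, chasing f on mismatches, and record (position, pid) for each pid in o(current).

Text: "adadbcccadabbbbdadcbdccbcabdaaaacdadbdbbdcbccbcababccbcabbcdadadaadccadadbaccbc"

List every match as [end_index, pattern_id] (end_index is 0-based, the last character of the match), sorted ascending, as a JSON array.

Build:
Trie (insert patterns):
  0='ε' goto a→9 b→11 c→3 d→1
  1='d' goto a→2
  2='da' goto d→14  [P0 ends]
  3='c' goto c→4
  4='cc' goto b→5
  5='ccb' goto c→6
  6='ccbc' goto a→7
  7='ccbca' goto b→8
  8='ccbcab' goto ·  [P1 ends]
  9='a' goto d→10  [P5 ends]
  10='ad' goto ·  [P2 ends]
  11='b' goto d→12
  12='bd' goto c→13
  13='bdc' goto ·  [P3 ends]
  14='dad' goto b→15
  15='dadb' goto ·  [P4 ends]

Failure links (BFS by depth):
  fail(1) 'd': from fail(0)=0 chase 'd': 0 ⇒ 0;  out=∅∪out(0)=∅
  fail(3) 'c': from fail(0)=0 chase 'c': 0 ⇒ 0;  out=∅∪out(0)=∅
  fail(9) 'a': from fail(0)=0 chase 'a': 0 ⇒ 0;  out={5}∪out(0)={5}
  fail(11) 'b': from fail(0)=0 chase 'b': 0 ⇒ 0;  out=∅∪out(0)=∅
  fail(2) 'da': from fail(1)=0 chase 'a': 0 ⇒ 9;  out={0}∪out(9)={0,5}
  fail(4) 'cc': from fail(3)=0 chase 'c': 0 ⇒ 3;  out=∅∪out(3)=∅
  fail(10) 'ad': from fail(9)=0 chase 'd': 0 ⇒ 1;  out={2}∪out(1)={2}
  fail(12) 'bd': from fail(11)=0 chase 'd': 0 ⇒ 1;  out=∅∪out(1)=∅
  fail(5) 'ccb': from fail(4)=3 chase 'b': 3→0 ⇒ 11;  out=∅∪out(11)=∅
  fail(13) 'bdc': from fail(12)=1 chase 'c': 1→0 ⇒ 3;  out={3}∪out(3)={3}
  fail(14) 'dad': from fail(2)=9 chase 'd': 9 ⇒ 10;  out=∅∪out(10)={2}
  fail(6) 'ccbc': from fail(5)=11 chase 'c': 11→0 ⇒ 3;  out=∅∪out(3)=∅
  fail(15) 'dadb': from fail(14)=10 chase 'b': 10→1→0 ⇒ 11;  out={4}∪out(11)={4}
  fail(7) 'ccbca': from fail(6)=3 chase 'a': 3→0 ⇒ 9;  out=∅∪out(9)={5}
  fail(8) 'ccbcab': from fail(7)=9 chase 'b': 9→0 ⇒ 11;  out={1}∪out(11)={1}

Scan:
[0] read 'a'  n0⇒n9  → match P5@[0:0]
[1] read 'd'  n9⇒n10  → match P2@[0:1]
[2] read 'a'  n10⇒n2 (fail-walked)  → match P0@[1:2],P5@[2:2]
[3] read 'd'  n2⇒n14  → match P2@[2:3]
[4] read 'b'  n14⇒n15  → match P4@[1:4]
[5] read 'c'  n15⇒n3 (fail-walked)
[6] read 'c'  n3⇒n4
[7] read 'c'  n4⇒n4 (fail-walked)
[8] read 'a'  n4⇒n9 (fail-walked)  → match P5@[8:8]
[9] read 'd'  n9⇒n10  → match P2@[8:9]
[10] read 'a'  n10⇒n2 (fail-walked)  → match P0@[9:10],P5@[10:10]
[11] read 'b'  n2⇒n11 (fail-walked)
[12] read 'b'  n11⇒n11 (fail-walked)
[13] read 'b'  n11⇒n11 (fail-walked)
[14] read 'b'  n11⇒n11 (fail-walked)
[15] read 'd'  n11⇒n12
[16] read 'a'  n12⇒n2 (fail-walked)  → match P0@[15:16],P5@[16:16]
[17] read 'd'  n2⇒n14  → match P2@[16:17]
[18] read 'c'  n14⇒n3 (fail-walked)
[19] read 'b'  n3⇒n11 (fail-walked)
[20] read 'd'  n11⇒n12
[21] read 'c'  n12⇒n13  → match P3@[19:21]
[22] read 'c'  n13⇒n4 (fail-walked)
[23] read 'b'  n4⇒n5
[24] read 'c'  n5⇒n6
[25] read 'a'  n6⇒n7  → match P5@[25:25]
[26] read 'b'  n7⇒n8  → match P1@[21:26]
[27] read 'd'  n8⇒n12 (fail-walked)
[28] read 'a'  n12⇒n2 (fail-walked)  → match P0@[27:28],P5@[28:28]
[29] read 'a'  n2⇒n9 (fail-walked)  → match P5@[29:29]
[30] read 'a'  n9⇒n9 (fail-walked)  → match P5@[30:30]
[31] read 'a'  n9⇒n9 (fail-walked)  → match P5@[31:31]
[32] read 'c'  n9⇒n3 (fail-walked)
[33] read 'd'  n3⇒n1 (fail-walked)
[34] read 'a'  n1⇒n2  → match P0@[33:34],P5@[34:34]
[35] read 'd'  n2⇒n14  → match P2@[34:35]
[36] read 'b'  n14⇒n15  → match P4@[33:36]
[37] read 'd'  n15⇒n12 (fail-walked)
[38] read 'b'  n12⇒n11 (fail-walked)
[39] read 'b'  n11⇒n11 (fail-walked)
[40] read 'd'  n11⇒n12
[41] read 'c'  n12⇒n13  → match P3@[39:41]
[42] read 'b'  n13⇒n11 (fail-walked)
[43] read 'c'  n11⇒n3 (fail-walked)
[44] read 'c'  n3⇒n4
[45] read 'b'  n4⇒n5
[46] read 'c'  n5⇒n6
[47] read 'a'  n6⇒n7  → match P5@[47:47]
[48] read 'b'  n7⇒n8  → match P1@[43:48]
[49] read 'a'  n8⇒n9 (fail-walked)  → match P5@[49:49]
[50] read 'b'  n9⇒n11 (fail-walked)
[51] read 'c'  n11⇒n3 (fail-walked)
[52] read 'c'  n3⇒n4
[53] read 'b'  n4⇒n5
[54] read 'c'  n5⇒n6
[55] read 'a'  n6⇒n7  → match P5@[55:55]
[56] read 'b'  n7⇒n8  → match P1@[51:56]
[57] read 'b'  n8⇒n11 (fail-walked)
[58] read 'c'  n11⇒n3 (fail-walked)
[59] read 'd'  n3⇒n1 (fail-walked)
[60] read 'a'  n1⇒n2  → match P0@[59:60],P5@[60:60]
[61] read 'd'  n2⇒n14  → match P2@[60:61]
[62] read 'a'  n14⇒n2 (fail-walked)  → match P0@[61:62],P5@[62:62]
[63] read 'd'  n2⇒n14  → match P2@[62:63]
[64] read 'a'  n14⇒n2 (fail-walked)  → match P0@[63:64],P5@[64:64]
[65] read 'a'  n2⇒n9 (fail-walked)  → match P5@[65:65]
[66] read 'd'  n9⇒n10  → match P2@[65:66]
[67] read 'c'  n10⇒n3 (fail-walked)
[68] read 'c'  n3⇒n4
[69] read 'a'  n4⇒n9 (fail-walked)  → match P5@[69:69]
[70] read 'd'  n9⇒n10  → match P2@[69:70]
[71] read 'a'  n10⇒n2 (fail-walked)  → match P0@[70:71],P5@[71:71]
[72] read 'd'  n2⇒n14  → match P2@[71:72]
[73] read 'b'  n14⇒n15  → match P4@[70:73]
[74] read 'a'  n15⇒n9 (fail-walked)  → match P5@[74:74]
[75] read 'c'  n9⇒n3 (fail-walked)
[76] read 'c'  n3⇒n4
[77] read 'b'  n4⇒n5
[78] read 'c'  n5⇒n6

All matches (sorted): [[0,5],[1,2],[2,0],[2,5],[3,2],[4,4],[8,5],[9,2],[10,0],[10,5],[16,0],[16,5],[17,2],[21,3],[25,5],[26,1],[28,0],[28,5],[29,5],[30,5],[31,5],[34,0],[34,5],[35,2],[36,4],[41,3],[47,5],[48,1],[49,5],[55,5],[56,1],[60,0],[60,5],[61,2],[62,0],[62,5],[63,2],[64,0],[64,5],[65,5],[66,2],[69,5],[70,2],[71,0],[71,5],[72,2],[73,4],[74,5]]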